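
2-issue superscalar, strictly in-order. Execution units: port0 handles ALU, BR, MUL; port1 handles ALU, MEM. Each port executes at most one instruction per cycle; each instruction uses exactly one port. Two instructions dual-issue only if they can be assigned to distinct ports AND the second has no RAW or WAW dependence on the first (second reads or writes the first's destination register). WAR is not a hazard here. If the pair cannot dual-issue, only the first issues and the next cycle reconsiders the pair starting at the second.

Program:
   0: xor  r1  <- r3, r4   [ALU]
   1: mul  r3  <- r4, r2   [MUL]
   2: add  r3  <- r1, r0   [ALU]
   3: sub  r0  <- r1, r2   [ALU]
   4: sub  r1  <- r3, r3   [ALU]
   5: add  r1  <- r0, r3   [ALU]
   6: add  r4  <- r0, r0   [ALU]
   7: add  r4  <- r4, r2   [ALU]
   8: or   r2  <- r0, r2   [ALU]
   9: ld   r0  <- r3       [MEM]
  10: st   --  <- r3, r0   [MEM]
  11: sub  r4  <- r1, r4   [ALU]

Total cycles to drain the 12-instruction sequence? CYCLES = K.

[0] i0+i1  xor+mul  -- 2-wide
[1] i2+i3  add+sub  -- 2-wide
[2] i4  sub  -- WAW r1
[3] i5+i6  add+add  -- 2-wide
[4] i7+i8  add+or  -- 2-wide
[5] i9  ld  -- no-port MEM/MEM
[6] i10+i11  st+sub  -- 2-wide

CYCLES = 7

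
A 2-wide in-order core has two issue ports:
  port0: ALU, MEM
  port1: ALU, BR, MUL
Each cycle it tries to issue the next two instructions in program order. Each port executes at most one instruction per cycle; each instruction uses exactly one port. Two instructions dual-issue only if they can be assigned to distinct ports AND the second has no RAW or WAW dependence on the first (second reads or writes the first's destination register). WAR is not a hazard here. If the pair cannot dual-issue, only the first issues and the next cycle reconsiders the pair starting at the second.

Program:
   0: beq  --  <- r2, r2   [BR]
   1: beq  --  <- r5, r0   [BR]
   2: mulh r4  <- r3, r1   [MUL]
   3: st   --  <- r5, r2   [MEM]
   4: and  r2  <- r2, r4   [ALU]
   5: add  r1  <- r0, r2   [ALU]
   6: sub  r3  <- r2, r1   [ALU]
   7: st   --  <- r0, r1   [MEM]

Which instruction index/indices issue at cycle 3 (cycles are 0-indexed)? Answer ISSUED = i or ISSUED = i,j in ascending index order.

#0 head=0: beq.BR i0 no-port BR/BR
#1 head=1: beq.BR i1 no-port BR/MUL
#2 head=2: mulh.MUL/st.MEM i2&i3 2-wide
#3 head=4: and.ALU i4 RAW r2
#4 head=5: add.ALU i5 RAW r1
#5 head=6: sub.ALU/st.MEM i6&i7 2-wide

ISSUED = 4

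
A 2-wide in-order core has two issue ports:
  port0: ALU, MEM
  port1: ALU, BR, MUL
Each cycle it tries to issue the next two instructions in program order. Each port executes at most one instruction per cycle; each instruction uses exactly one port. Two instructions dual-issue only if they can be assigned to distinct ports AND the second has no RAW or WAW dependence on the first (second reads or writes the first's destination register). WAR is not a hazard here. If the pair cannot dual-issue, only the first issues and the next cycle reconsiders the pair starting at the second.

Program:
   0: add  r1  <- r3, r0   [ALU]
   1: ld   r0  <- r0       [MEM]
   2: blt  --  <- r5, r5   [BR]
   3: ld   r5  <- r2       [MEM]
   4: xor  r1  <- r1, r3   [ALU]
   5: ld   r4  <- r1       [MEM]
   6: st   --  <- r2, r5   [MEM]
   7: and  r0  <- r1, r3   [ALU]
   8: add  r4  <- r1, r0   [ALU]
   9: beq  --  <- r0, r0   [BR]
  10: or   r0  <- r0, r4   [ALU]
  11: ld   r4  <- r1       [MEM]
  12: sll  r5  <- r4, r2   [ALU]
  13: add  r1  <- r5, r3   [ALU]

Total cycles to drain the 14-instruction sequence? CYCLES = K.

CYCLES = 9

0. add ld @i0&i1  | pair
1. blt ld @i2&i3  | pair
2. xor @i4  | RAW r1
3. ld @i5  | no-port MEM/MEM
4. st and @i6&i7  | pair
5. add beq @i8&i9  | pair
6. or ld @i10&i11  | pair
7. sll @i12  | RAW r5
8. add @i13  | tail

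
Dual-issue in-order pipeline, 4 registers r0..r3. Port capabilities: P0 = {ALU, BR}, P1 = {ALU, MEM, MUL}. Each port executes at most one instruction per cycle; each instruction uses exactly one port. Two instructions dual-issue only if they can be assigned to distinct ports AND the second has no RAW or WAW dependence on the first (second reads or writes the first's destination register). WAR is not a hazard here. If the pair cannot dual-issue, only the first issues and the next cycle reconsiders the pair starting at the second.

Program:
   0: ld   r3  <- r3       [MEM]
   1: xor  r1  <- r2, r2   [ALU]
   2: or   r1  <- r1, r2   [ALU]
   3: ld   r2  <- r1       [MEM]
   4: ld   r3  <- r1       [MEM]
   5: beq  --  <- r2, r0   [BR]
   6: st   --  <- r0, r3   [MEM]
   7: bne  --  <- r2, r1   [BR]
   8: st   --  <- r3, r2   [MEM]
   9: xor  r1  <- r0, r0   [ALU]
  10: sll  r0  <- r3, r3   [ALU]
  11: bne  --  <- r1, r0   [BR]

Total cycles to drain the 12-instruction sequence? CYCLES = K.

c0: i0,i1 ld/xor  2-wide
c1: i2 or  RAW r1
c2: i3 ld  no-port MEM/MEM
c3: i4,i5 ld/beq  2-wide
c4: i6,i7 st/bne  2-wide
c5: i8,i9 st/xor  2-wide
c6: i10 sll  RAW r0
c7: i11 bne  tail

CYCLES = 8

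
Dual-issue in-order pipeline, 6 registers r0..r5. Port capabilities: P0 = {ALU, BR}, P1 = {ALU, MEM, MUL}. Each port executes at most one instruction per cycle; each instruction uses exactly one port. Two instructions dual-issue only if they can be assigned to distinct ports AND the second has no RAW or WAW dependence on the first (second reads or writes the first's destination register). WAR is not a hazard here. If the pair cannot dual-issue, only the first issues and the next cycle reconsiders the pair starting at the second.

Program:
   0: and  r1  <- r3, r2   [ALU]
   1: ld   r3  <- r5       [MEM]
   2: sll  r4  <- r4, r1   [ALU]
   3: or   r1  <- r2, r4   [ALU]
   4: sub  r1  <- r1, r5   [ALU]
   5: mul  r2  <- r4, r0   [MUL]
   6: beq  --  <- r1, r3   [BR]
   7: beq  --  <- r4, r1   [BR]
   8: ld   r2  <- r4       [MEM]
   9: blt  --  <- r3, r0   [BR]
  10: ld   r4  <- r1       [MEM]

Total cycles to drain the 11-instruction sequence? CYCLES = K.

#0 head=0: and.ALU;ld.MEM i0/i1 dual
#1 head=2: sll.ALU i2 RAW r4
#2 head=3: or.ALU i3 RAW+WAW r1
#3 head=4: sub.ALU;mul.MUL i4/i5 dual
#4 head=6: beq.BR i6 no-port BR/BR
#5 head=7: beq.BR;ld.MEM i7/i8 dual
#6 head=9: blt.BR;ld.MEM i9/i10 dual

CYCLES = 7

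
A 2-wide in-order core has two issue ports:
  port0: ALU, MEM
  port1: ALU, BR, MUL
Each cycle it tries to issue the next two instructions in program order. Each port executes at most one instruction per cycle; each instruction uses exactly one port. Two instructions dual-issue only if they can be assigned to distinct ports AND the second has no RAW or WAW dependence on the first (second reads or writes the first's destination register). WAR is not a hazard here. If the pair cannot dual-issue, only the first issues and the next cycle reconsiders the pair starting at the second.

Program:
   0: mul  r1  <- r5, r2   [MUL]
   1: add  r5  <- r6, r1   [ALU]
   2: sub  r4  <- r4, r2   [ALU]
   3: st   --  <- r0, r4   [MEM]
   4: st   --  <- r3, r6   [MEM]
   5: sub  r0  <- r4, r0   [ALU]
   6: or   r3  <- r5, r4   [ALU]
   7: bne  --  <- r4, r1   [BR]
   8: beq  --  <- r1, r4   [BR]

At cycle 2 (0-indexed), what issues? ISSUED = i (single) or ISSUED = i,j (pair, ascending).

0. mul @i0  | RAW r1
1. add;sub @i1&i2  | pair
2. st @i3  | no-port MEM/MEM
3. st;sub @i4&i5  | pair
4. or;bne @i6&i7  | pair
5. beq @i8  | tail

ISSUED = 3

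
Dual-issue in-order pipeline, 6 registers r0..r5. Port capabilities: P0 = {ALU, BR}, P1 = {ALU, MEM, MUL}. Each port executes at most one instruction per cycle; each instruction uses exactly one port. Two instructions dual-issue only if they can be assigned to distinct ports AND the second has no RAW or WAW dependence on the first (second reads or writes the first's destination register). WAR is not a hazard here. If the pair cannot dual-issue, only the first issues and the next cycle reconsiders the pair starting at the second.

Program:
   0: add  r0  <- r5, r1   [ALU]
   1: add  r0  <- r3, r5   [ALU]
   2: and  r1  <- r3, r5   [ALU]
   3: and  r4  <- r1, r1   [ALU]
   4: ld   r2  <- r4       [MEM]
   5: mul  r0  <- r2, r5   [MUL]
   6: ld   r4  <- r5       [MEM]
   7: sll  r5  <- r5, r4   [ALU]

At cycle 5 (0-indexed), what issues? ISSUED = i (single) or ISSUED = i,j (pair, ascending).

0. add @i0  | WAW r0
1. add+and @i1,i2  | pair
2. and @i3  | RAW r4
3. ld @i4  | no-port MEM/MUL
4. mul @i5  | no-port MUL/MEM
5. ld @i6  | RAW r4
6. sll @i7  | tail

ISSUED = 6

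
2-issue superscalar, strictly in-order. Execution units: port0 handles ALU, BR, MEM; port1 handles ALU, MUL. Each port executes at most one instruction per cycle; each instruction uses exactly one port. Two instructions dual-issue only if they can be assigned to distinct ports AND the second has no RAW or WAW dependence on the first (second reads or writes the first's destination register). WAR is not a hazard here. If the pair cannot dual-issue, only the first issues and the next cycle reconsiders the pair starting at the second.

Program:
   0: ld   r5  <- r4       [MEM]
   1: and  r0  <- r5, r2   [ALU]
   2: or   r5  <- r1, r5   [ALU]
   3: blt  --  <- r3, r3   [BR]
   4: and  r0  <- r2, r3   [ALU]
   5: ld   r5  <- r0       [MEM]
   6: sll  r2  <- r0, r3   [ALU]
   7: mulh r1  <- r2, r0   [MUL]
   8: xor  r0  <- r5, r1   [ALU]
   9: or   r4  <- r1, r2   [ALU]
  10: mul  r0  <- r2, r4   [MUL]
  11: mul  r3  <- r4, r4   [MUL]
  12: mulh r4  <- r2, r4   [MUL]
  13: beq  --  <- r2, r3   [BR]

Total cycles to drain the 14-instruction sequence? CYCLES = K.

CYCLES = 9

0. ld @i0  | RAW r5
1. and or @i1&i2  | pair
2. blt and @i3&i4  | pair
3. ld sll @i5&i6  | pair
4. mulh @i7  | RAW r1
5. xor or @i8&i9  | pair
6. mul @i10  | no-port MUL/MUL
7. mul @i11  | no-port MUL/MUL
8. mulh beq @i12&i13  | pair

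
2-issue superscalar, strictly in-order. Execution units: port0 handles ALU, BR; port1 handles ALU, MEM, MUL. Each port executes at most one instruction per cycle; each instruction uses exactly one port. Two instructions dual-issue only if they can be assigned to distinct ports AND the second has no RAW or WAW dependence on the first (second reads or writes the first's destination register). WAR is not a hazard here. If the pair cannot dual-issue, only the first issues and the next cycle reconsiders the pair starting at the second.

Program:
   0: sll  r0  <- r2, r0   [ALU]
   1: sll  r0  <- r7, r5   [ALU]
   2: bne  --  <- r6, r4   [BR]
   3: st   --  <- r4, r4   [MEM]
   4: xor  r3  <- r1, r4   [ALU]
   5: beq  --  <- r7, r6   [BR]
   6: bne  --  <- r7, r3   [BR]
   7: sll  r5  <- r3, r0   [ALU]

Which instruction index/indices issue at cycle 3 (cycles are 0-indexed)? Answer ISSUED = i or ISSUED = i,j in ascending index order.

[0] i0  sll.ALU  -- WAW r0
[1] i1,i2  sll.ALU+bne.BR  -- 2-wide
[2] i3,i4  st.MEM+xor.ALU  -- 2-wide
[3] i5  beq.BR  -- no-port BR/BR
[4] i6,i7  bne.BR+sll.ALU  -- 2-wide

ISSUED = 5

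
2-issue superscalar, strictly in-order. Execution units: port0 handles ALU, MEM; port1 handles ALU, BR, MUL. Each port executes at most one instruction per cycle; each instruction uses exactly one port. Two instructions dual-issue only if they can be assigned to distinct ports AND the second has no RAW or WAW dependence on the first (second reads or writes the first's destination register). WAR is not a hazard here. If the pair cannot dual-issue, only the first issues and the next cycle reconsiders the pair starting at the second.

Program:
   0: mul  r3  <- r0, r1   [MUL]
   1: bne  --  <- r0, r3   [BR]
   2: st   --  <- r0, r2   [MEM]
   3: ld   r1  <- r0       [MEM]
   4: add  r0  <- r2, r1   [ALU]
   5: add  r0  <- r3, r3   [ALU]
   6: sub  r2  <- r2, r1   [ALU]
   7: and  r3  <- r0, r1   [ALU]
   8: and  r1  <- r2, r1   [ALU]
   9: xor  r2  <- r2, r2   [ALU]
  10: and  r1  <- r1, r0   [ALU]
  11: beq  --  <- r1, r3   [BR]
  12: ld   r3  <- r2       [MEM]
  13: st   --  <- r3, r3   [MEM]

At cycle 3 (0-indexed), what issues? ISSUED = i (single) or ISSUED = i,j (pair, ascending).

c0: i0 mul.MUL  no-port MUL/BR
c1: i1&i2 bne.BR st.MEM  pair
c2: i3 ld.MEM  RAW r1
c3: i4 add.ALU  WAW r0
c4: i5&i6 add.ALU sub.ALU  pair
c5: i7&i8 and.ALU and.ALU  pair
c6: i9&i10 xor.ALU and.ALU  pair
c7: i11&i12 beq.BR ld.MEM  pair
c8: i13 st.MEM  tail

ISSUED = 4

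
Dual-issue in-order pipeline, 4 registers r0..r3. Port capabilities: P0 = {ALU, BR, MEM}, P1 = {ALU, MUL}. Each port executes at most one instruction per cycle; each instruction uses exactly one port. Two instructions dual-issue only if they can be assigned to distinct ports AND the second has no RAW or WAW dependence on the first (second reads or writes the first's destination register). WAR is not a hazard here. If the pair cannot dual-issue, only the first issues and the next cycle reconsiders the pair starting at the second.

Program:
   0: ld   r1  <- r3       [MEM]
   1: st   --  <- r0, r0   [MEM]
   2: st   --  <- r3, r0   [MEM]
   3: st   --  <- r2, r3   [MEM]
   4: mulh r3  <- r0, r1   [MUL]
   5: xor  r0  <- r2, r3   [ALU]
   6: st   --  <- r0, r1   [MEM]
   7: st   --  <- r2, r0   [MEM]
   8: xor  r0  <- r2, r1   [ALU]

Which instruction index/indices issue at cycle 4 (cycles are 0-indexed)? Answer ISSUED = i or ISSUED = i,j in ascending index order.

  cy0 -> i0 (ld) no-port MEM/MEM
  cy1 -> i1 (st) no-port MEM/MEM
  cy2 -> i2 (st) no-port MEM/MEM
  cy3 -> i3&i4 (st/mulh) dual
  cy4 -> i5 (xor) RAW r0
  cy5 -> i6 (st) no-port MEM/MEM
  cy6 -> i7&i8 (st/xor) dual

ISSUED = 5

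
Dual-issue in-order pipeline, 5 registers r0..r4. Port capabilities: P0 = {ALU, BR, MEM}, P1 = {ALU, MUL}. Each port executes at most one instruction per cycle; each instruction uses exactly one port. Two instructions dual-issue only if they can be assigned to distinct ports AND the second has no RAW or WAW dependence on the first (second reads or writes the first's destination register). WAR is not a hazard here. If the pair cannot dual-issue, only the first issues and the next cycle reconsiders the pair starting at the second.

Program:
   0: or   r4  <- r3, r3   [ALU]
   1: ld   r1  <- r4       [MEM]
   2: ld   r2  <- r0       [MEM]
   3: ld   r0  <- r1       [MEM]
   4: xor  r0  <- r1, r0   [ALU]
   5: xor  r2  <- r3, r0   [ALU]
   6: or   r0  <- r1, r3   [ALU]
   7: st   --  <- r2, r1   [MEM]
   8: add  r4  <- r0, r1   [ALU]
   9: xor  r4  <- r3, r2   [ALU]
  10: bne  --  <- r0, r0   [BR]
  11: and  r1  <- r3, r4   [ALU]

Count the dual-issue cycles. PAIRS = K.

PAIRS = 3

c0: i0 or  RAW r4
c1: i1 ld  no-port MEM/MEM
c2: i2 ld  no-port MEM/MEM
c3: i3 ld  RAW+WAW r0
c4: i4 xor  RAW r0
c5: i5+i6 xor+or  2-wide
c6: i7+i8 st+add  2-wide
c7: i9+i10 xor+bne  2-wide
c8: i11 and  tail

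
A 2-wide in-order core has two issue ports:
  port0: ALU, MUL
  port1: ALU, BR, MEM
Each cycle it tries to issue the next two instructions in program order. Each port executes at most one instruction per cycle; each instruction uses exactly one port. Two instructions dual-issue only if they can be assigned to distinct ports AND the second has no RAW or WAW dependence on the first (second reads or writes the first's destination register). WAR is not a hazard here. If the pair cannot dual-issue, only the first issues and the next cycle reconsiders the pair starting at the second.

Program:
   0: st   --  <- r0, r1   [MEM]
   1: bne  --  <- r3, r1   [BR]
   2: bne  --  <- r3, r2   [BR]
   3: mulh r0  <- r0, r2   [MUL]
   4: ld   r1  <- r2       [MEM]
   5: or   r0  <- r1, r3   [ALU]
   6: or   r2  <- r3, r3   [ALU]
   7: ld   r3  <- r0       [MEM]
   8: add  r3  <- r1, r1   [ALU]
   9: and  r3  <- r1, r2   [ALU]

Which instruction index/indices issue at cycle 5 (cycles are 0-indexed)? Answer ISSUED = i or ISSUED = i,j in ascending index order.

ISSUED = 7

  cy0 -> i0 (st) no-port MEM/BR
  cy1 -> i1 (bne) no-port BR/BR
  cy2 -> i2/i3 (bne+mulh) pair
  cy3 -> i4 (ld) RAW r1
  cy4 -> i5/i6 (or+or) pair
  cy5 -> i7 (ld) WAW r3
  cy6 -> i8 (add) WAW r3
  cy7 -> i9 (and) tail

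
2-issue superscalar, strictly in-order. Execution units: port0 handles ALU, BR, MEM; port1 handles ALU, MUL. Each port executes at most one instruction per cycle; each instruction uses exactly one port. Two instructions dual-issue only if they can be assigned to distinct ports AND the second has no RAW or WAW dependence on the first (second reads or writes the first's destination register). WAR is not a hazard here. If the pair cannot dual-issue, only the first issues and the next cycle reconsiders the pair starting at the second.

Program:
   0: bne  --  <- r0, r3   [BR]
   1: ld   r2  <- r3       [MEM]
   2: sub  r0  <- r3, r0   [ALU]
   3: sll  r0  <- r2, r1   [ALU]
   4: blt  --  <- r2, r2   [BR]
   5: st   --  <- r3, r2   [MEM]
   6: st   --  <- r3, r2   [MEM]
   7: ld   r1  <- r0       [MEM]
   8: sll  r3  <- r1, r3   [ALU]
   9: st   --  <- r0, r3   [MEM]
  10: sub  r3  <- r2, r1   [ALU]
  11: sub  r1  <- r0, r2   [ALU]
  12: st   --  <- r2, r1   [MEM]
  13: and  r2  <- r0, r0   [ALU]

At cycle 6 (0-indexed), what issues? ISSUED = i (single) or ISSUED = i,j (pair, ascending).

ISSUED = 8

#0 head=0: bne.BR i0 no-port BR/MEM
#1 head=1: ld.MEM;sub.ALU i1/i2 pair
#2 head=3: sll.ALU;blt.BR i3/i4 pair
#3 head=5: st.MEM i5 no-port MEM/MEM
#4 head=6: st.MEM i6 no-port MEM/MEM
#5 head=7: ld.MEM i7 RAW r1
#6 head=8: sll.ALU i8 RAW r3
#7 head=9: st.MEM;sub.ALU i9/i10 pair
#8 head=11: sub.ALU i11 RAW r1
#9 head=12: st.MEM;and.ALU i12/i13 pair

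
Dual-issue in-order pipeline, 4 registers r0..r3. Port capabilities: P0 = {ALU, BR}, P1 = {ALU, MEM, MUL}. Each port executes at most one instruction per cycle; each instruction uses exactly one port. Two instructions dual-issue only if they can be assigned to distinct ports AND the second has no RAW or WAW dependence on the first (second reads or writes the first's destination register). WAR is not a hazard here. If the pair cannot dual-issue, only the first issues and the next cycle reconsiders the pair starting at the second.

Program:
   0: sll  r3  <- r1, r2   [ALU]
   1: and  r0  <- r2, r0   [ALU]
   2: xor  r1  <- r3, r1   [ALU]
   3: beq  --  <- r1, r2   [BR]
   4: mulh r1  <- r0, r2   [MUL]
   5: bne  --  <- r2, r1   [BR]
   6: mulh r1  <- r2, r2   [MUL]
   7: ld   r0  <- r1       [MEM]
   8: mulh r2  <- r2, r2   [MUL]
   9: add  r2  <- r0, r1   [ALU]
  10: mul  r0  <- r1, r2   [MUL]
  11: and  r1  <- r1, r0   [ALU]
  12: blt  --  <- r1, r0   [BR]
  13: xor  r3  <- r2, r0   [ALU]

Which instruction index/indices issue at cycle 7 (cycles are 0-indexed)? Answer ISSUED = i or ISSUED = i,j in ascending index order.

ISSUED = 10

t=0 i0,i1:sll.ALU and.ALU ; pair
t=1 i2:xor.ALU ; RAW r1
t=2 i3,i4:beq.BR mulh.MUL ; pair
t=3 i5,i6:bne.BR mulh.MUL ; pair
t=4 i7:ld.MEM ; no-port MEM/MUL
t=5 i8:mulh.MUL ; WAW r2
t=6 i9:add.ALU ; RAW r2
t=7 i10:mul.MUL ; RAW r0
t=8 i11:and.ALU ; RAW r1
t=9 i12,i13:blt.BR xor.ALU ; pair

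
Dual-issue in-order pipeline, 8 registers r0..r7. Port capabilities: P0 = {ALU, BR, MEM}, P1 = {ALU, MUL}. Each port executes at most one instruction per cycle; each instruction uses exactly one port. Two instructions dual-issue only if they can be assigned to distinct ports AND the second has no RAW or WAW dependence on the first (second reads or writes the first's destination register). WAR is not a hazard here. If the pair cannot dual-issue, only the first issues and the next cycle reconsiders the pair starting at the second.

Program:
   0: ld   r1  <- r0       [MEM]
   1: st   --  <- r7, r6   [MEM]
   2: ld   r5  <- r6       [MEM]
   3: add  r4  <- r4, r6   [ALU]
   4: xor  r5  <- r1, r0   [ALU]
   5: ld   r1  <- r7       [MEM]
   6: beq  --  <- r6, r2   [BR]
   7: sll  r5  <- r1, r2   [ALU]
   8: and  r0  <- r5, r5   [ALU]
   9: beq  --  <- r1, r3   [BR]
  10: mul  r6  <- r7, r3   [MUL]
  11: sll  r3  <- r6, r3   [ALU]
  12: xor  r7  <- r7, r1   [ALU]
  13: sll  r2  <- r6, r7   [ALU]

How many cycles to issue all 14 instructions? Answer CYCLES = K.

CYCLES = 9

  cy0 -> i0 (ld) no-port MEM/MEM
  cy1 -> i1 (st) no-port MEM/MEM
  cy2 -> i2/i3 (ld add) pair
  cy3 -> i4/i5 (xor ld) pair
  cy4 -> i6/i7 (beq sll) pair
  cy5 -> i8/i9 (and beq) pair
  cy6 -> i10 (mul) RAW r6
  cy7 -> i11/i12 (sll xor) pair
  cy8 -> i13 (sll) tail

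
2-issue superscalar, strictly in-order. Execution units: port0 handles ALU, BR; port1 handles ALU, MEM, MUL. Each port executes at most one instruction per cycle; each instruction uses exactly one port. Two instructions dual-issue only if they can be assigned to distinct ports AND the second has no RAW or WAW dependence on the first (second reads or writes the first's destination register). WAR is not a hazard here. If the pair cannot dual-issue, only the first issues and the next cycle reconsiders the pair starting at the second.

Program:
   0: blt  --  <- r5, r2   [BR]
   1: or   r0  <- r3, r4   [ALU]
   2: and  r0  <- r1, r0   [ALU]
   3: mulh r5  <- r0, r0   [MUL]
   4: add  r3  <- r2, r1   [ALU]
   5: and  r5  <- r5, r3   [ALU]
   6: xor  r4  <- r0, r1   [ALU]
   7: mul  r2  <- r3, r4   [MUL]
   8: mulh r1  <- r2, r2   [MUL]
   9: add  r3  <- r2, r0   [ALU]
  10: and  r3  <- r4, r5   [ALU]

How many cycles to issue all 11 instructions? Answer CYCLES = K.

t=0 i0&i1:blt.BR/or.ALU ; 2-wide
t=1 i2:and.ALU ; RAW r0
t=2 i3&i4:mulh.MUL/add.ALU ; 2-wide
t=3 i5&i6:and.ALU/xor.ALU ; 2-wide
t=4 i7:mul.MUL ; no-port MUL/MUL
t=5 i8&i9:mulh.MUL/add.ALU ; 2-wide
t=6 i10:and.ALU ; tail

CYCLES = 7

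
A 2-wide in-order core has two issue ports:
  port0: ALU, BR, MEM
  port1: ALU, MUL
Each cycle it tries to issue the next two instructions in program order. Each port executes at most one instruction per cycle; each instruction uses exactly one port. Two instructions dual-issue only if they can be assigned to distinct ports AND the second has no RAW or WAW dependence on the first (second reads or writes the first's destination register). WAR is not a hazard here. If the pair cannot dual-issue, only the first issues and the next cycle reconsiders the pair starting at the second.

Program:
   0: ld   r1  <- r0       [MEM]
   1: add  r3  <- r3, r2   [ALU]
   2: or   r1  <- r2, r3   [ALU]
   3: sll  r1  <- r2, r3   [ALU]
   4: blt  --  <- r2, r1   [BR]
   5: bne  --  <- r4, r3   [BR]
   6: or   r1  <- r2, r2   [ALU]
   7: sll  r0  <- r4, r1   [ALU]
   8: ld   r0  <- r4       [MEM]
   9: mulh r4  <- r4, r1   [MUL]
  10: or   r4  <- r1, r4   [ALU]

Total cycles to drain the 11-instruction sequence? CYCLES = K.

CYCLES = 8

#0 head=0: ld.MEM add.ALU i0&i1 pair
#1 head=2: or.ALU i2 WAW r1
#2 head=3: sll.ALU i3 RAW r1
#3 head=4: blt.BR i4 no-port BR/BR
#4 head=5: bne.BR or.ALU i5&i6 pair
#5 head=7: sll.ALU i7 WAW r0
#6 head=8: ld.MEM mulh.MUL i8&i9 pair
#7 head=10: or.ALU i10 tail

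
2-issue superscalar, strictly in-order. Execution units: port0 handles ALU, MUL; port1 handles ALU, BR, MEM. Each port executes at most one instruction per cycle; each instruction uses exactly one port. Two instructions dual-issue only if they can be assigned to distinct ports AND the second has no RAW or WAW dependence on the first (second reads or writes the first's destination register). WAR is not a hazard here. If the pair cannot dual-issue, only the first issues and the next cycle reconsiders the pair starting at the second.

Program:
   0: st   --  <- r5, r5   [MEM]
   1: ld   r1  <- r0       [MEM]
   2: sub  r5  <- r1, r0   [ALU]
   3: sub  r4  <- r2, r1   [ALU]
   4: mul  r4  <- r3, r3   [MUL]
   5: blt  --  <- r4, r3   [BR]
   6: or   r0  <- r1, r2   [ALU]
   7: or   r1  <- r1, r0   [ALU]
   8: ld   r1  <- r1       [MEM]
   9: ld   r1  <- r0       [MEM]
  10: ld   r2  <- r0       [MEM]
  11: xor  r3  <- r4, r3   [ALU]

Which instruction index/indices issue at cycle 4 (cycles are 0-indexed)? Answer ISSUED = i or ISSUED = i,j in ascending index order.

#0 head=0: st.MEM i0 no-port MEM/MEM
#1 head=1: ld.MEM i1 RAW r1
#2 head=2: sub.ALU/sub.ALU i2/i3 dual
#3 head=4: mul.MUL i4 RAW r4
#4 head=5: blt.BR/or.ALU i5/i6 dual
#5 head=7: or.ALU i7 RAW+WAW r1
#6 head=8: ld.MEM i8 no-port MEM/MEM
#7 head=9: ld.MEM i9 no-port MEM/MEM
#8 head=10: ld.MEM/xor.ALU i10/i11 dual

ISSUED = 5,6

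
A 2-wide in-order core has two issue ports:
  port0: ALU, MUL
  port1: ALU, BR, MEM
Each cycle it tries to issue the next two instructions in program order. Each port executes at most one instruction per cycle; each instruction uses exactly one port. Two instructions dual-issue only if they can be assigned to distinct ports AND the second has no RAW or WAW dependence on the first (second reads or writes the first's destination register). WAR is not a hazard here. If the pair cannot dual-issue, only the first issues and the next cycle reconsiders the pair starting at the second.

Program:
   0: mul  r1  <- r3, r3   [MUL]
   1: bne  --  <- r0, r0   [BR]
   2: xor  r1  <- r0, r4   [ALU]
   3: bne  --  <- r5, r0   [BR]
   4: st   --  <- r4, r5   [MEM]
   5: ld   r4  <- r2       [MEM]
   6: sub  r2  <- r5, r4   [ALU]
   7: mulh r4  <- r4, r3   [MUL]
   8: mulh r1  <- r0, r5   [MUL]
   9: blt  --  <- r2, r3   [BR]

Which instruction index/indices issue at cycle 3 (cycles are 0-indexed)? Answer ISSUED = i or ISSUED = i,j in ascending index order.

ISSUED = 5

0. mul/bne @i0&i1  | pair
1. xor/bne @i2&i3  | pair
2. st @i4  | no-port MEM/MEM
3. ld @i5  | RAW r4
4. sub/mulh @i6&i7  | pair
5. mulh/blt @i8&i9  | pair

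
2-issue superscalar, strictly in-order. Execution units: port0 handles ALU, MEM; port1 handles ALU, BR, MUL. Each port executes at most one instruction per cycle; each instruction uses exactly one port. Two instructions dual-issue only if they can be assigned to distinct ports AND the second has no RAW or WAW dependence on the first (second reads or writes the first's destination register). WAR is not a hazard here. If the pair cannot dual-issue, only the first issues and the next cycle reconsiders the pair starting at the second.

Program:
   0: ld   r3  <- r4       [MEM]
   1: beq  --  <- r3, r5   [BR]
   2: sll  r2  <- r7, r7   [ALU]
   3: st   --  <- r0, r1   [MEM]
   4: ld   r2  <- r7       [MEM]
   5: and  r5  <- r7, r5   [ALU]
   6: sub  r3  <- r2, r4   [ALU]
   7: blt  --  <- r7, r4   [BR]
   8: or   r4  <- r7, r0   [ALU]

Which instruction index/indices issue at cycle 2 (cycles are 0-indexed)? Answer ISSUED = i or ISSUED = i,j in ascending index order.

ISSUED = 3

c0: i0 ld.MEM  RAW r3
c1: i1+i2 beq.BR;sll.ALU  dual
c2: i3 st.MEM  no-port MEM/MEM
c3: i4+i5 ld.MEM;and.ALU  dual
c4: i6+i7 sub.ALU;blt.BR  dual
c5: i8 or.ALU  tail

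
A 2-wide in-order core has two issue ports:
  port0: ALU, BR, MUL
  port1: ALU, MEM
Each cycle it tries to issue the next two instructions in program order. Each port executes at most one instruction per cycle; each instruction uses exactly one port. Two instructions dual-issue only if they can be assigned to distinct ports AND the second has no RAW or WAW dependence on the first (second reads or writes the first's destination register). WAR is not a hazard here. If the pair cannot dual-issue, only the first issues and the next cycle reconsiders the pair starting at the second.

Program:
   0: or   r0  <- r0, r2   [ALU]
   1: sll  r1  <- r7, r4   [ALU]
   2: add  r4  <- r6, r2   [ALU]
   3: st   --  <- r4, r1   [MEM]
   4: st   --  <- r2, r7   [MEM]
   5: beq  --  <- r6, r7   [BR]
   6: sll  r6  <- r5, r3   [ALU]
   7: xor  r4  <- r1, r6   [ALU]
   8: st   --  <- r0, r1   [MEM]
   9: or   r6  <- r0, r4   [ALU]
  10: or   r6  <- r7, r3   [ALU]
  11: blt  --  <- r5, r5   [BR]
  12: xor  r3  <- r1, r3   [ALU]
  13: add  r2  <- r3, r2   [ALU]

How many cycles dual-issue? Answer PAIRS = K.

t=0 i0/i1:or;sll ; 2-wide
t=1 i2:add ; RAW r4
t=2 i3:st ; no-port MEM/MEM
t=3 i4/i5:st;beq ; 2-wide
t=4 i6:sll ; RAW r6
t=5 i7/i8:xor;st ; 2-wide
t=6 i9:or ; WAW r6
t=7 i10/i11:or;blt ; 2-wide
t=8 i12:xor ; RAW r3
t=9 i13:add ; tail

PAIRS = 4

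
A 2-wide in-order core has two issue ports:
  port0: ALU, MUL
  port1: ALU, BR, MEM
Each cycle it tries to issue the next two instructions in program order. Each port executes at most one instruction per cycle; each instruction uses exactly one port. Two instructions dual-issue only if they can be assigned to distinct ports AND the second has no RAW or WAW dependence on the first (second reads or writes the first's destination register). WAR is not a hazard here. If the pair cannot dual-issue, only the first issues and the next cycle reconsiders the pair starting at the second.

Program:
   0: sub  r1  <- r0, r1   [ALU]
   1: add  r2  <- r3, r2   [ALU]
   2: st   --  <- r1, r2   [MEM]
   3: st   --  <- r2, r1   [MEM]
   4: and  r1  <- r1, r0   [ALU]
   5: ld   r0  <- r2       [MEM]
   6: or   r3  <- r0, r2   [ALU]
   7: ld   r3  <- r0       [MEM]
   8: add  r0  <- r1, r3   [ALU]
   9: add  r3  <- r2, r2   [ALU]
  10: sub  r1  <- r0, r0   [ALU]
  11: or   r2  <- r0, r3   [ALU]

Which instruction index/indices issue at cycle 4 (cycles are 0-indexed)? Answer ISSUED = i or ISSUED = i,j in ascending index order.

ISSUED = 6

0. sub+add @i0,i1  | pair
1. st @i2  | no-port MEM/MEM
2. st+and @i3,i4  | pair
3. ld @i5  | RAW r0
4. or @i6  | WAW r3
5. ld @i7  | RAW r3
6. add+add @i8,i9  | pair
7. sub+or @i10,i11  | pair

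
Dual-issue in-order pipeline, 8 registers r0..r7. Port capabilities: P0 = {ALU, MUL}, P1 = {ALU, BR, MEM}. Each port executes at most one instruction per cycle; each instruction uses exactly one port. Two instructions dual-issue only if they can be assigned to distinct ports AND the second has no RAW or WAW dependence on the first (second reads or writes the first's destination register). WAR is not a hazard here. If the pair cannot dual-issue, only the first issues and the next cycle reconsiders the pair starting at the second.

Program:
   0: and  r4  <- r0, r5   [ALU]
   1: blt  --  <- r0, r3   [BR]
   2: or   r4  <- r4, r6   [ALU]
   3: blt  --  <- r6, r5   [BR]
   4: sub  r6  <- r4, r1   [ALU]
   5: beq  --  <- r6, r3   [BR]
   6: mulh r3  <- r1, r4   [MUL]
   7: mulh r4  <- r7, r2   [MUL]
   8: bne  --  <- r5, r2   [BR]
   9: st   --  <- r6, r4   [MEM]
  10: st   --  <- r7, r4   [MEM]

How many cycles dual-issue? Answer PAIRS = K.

PAIRS = 4

[0] i0+i1  and.ALU/blt.BR  -- pair
[1] i2+i3  or.ALU/blt.BR  -- pair
[2] i4  sub.ALU  -- RAW r6
[3] i5+i6  beq.BR/mulh.MUL  -- pair
[4] i7+i8  mulh.MUL/bne.BR  -- pair
[5] i9  st.MEM  -- no-port MEM/MEM
[6] i10  st.MEM  -- tail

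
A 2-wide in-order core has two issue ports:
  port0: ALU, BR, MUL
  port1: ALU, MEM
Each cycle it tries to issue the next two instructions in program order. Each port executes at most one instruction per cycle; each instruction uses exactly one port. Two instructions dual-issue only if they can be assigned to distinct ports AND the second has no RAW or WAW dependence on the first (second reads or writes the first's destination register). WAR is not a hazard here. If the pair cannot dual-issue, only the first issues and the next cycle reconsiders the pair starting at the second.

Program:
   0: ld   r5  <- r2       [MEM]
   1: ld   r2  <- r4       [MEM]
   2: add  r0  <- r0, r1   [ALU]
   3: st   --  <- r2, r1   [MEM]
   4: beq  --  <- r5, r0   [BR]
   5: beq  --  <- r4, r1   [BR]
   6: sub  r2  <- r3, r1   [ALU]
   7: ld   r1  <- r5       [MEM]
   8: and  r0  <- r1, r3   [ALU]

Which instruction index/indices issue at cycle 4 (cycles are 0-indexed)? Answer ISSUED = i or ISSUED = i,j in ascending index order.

t=0 i0:ld ; no-port MEM/MEM
t=1 i1+i2:ld+add ; 2-wide
t=2 i3+i4:st+beq ; 2-wide
t=3 i5+i6:beq+sub ; 2-wide
t=4 i7:ld ; RAW r1
t=5 i8:and ; tail

ISSUED = 7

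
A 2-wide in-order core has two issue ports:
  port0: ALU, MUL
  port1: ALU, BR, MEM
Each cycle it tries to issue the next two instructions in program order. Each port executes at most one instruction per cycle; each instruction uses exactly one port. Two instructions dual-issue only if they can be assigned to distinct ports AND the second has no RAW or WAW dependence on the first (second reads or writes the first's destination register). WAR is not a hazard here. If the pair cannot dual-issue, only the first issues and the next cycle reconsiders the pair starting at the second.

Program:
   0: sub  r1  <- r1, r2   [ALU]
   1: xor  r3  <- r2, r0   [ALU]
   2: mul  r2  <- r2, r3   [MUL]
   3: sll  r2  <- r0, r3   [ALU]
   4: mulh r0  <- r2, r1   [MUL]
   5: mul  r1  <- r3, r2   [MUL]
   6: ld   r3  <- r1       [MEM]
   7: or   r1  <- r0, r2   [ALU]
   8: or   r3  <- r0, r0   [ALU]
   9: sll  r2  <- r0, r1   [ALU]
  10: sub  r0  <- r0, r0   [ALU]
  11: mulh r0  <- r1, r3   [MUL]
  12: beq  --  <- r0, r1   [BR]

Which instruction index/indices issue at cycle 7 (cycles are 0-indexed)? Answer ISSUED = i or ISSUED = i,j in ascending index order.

ISSUED = 10

  cy0 -> i0,i1 (sub.ALU/xor.ALU) pair
  cy1 -> i2 (mul.MUL) WAW r2
  cy2 -> i3 (sll.ALU) RAW r2
  cy3 -> i4 (mulh.MUL) no-port MUL/MUL
  cy4 -> i5 (mul.MUL) RAW r1
  cy5 -> i6,i7 (ld.MEM/or.ALU) pair
  cy6 -> i8,i9 (or.ALU/sll.ALU) pair
  cy7 -> i10 (sub.ALU) WAW r0
  cy8 -> i11 (mulh.MUL) RAW r0
  cy9 -> i12 (beq.BR) tail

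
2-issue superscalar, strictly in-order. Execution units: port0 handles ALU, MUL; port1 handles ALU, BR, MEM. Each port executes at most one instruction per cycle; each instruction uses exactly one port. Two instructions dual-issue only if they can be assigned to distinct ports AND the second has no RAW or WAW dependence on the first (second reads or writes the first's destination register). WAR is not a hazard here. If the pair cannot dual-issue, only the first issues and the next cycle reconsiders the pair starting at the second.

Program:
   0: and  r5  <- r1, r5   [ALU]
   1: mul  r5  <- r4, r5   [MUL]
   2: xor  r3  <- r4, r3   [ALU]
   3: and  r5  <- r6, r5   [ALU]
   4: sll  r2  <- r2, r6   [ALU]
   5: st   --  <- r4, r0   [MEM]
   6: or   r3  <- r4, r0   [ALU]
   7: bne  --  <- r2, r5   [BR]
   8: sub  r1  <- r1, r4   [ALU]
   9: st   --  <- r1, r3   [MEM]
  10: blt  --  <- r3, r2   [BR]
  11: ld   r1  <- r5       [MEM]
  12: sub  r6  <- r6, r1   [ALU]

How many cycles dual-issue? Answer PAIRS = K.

PAIRS = 4

  cy0 -> i0 (and) RAW+WAW r5
  cy1 -> i1/i2 (mul;xor) pair
  cy2 -> i3/i4 (and;sll) pair
  cy3 -> i5/i6 (st;or) pair
  cy4 -> i7/i8 (bne;sub) pair
  cy5 -> i9 (st) no-port MEM/BR
  cy6 -> i10 (blt) no-port BR/MEM
  cy7 -> i11 (ld) RAW r1
  cy8 -> i12 (sub) tail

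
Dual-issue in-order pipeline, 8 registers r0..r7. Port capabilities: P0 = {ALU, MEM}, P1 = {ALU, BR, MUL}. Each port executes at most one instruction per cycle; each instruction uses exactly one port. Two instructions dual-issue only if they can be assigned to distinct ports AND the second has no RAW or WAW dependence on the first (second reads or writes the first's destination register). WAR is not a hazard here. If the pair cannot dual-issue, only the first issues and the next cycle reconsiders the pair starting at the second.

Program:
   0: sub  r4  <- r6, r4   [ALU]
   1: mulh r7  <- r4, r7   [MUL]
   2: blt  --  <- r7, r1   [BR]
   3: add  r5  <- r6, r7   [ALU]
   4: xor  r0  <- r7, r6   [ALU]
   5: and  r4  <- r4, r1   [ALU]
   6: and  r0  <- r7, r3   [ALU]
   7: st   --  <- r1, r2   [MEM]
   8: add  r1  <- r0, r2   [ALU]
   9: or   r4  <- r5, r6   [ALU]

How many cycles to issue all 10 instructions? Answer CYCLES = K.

CYCLES = 6

t=0 i0:sub ; RAW r4
t=1 i1:mulh ; no-port MUL/BR
t=2 i2,i3:blt/add ; pair
t=3 i4,i5:xor/and ; pair
t=4 i6,i7:and/st ; pair
t=5 i8,i9:add/or ; pair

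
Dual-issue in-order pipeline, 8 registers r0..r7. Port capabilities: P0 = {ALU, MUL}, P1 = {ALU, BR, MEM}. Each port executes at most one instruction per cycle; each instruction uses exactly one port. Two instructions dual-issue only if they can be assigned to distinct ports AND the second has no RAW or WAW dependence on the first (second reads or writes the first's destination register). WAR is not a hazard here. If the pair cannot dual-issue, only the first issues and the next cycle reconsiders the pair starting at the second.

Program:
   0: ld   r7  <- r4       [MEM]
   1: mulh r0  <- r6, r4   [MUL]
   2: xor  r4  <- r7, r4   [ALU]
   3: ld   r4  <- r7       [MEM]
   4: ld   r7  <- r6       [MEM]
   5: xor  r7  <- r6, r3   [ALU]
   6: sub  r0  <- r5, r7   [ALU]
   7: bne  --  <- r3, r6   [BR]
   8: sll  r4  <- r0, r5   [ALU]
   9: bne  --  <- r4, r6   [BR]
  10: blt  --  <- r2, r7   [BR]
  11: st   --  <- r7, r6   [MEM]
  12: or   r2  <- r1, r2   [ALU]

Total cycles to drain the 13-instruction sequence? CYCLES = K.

CYCLES = 10

c0: i0,i1 ld.MEM;mulh.MUL  2-wide
c1: i2 xor.ALU  WAW r4
c2: i3 ld.MEM  no-port MEM/MEM
c3: i4 ld.MEM  WAW r7
c4: i5 xor.ALU  RAW r7
c5: i6,i7 sub.ALU;bne.BR  2-wide
c6: i8 sll.ALU  RAW r4
c7: i9 bne.BR  no-port BR/BR
c8: i10 blt.BR  no-port BR/MEM
c9: i11,i12 st.MEM;or.ALU  2-wide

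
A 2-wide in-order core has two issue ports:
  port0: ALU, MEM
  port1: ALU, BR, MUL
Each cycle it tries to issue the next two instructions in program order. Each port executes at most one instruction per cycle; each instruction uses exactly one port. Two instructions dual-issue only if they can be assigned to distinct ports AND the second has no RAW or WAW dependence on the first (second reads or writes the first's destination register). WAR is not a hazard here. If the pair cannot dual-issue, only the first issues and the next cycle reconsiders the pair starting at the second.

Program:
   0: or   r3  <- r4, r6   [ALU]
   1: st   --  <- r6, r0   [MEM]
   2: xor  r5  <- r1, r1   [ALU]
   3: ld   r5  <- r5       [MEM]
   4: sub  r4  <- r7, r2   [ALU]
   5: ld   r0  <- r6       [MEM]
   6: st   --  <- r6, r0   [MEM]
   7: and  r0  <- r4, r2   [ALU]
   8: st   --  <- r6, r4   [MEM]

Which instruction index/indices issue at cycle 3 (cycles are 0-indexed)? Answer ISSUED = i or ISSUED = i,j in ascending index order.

ISSUED = 5

0. or.ALU/st.MEM @i0&i1  | 2-wide
1. xor.ALU @i2  | RAW+WAW r5
2. ld.MEM/sub.ALU @i3&i4  | 2-wide
3. ld.MEM @i5  | no-port MEM/MEM
4. st.MEM/and.ALU @i6&i7  | 2-wide
5. st.MEM @i8  | tail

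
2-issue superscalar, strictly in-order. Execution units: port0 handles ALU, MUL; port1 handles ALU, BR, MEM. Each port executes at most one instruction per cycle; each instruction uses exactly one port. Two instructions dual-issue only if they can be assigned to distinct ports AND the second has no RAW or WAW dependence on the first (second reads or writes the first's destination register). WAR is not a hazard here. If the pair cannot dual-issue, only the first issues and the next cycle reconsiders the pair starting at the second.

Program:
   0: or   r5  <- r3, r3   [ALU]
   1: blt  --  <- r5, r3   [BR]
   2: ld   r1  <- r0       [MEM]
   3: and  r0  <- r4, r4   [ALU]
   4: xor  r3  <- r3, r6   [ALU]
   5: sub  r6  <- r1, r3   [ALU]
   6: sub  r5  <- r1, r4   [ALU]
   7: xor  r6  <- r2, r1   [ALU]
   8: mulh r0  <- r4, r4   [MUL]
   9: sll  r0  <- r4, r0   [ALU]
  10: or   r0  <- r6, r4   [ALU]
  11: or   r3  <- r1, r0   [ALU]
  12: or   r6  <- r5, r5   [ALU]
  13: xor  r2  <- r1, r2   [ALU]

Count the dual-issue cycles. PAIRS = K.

PAIRS = 4

c0: i0 or  RAW r5
c1: i1 blt  no-port BR/MEM
c2: i2&i3 ld/and  2-wide
c3: i4 xor  RAW r3
c4: i5&i6 sub/sub  2-wide
c5: i7&i8 xor/mulh  2-wide
c6: i9 sll  WAW r0
c7: i10 or  RAW r0
c8: i11&i12 or/or  2-wide
c9: i13 xor  tail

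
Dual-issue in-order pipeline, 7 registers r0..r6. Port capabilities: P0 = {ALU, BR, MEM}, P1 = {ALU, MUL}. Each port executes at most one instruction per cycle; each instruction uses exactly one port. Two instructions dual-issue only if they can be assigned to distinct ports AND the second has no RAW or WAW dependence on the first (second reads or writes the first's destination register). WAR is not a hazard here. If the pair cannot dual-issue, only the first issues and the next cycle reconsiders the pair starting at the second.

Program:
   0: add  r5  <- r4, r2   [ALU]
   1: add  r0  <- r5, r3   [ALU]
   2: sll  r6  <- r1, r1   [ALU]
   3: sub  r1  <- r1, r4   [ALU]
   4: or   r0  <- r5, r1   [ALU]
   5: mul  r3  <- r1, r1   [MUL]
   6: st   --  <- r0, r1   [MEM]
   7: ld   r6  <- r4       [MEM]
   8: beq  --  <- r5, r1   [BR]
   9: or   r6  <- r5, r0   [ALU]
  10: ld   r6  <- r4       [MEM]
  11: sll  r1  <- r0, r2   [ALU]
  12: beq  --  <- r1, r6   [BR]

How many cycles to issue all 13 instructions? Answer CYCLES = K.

#0 head=0: add i0 RAW r5
#1 head=1: add sll i1,i2 dual
#2 head=3: sub i3 RAW r1
#3 head=4: or mul i4,i5 dual
#4 head=6: st i6 no-port MEM/MEM
#5 head=7: ld i7 no-port MEM/BR
#6 head=8: beq or i8,i9 dual
#7 head=10: ld sll i10,i11 dual
#8 head=12: beq i12 tail

CYCLES = 9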